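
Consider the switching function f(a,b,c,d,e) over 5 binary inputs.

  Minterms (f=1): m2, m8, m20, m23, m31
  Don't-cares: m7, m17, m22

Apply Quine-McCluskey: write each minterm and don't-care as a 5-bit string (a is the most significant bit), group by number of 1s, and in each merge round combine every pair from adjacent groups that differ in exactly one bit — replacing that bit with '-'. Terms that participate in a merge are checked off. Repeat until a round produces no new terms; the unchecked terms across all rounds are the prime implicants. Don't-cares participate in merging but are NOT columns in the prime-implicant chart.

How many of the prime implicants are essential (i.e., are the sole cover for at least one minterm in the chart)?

4

[col 0] 00010, 00111*, 01000, 10001, 10100*, 10110*, 10111*, 11111*
[col 1] -0111, 1-111, 101-0, 1011-
Prime implicants: -0111, 00010, 01000, 1-111, 10001, 101-0, 1011-
PI chart (minterm → PIs covering it):
  2 | 00010  (sole → essential)
  8 | 01000  (sole → essential)
  20 | 101-0  (sole → essential)
  23 | -0111,1-111,1011-
  31 | 1-111  (sole → essential)
Essential prime implicants: 00010, 01000, 1-111, 101-0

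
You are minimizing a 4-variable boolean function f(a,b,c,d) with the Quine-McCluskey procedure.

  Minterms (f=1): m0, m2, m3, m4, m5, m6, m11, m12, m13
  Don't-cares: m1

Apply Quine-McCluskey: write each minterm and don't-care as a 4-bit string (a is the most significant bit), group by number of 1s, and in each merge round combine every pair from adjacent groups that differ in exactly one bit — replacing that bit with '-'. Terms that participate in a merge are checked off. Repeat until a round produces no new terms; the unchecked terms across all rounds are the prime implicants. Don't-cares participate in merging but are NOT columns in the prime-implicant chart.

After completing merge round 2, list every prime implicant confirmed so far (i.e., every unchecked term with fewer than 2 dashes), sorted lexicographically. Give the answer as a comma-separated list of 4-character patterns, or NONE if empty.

[col 0] 0000*, 0001*, 0010*, 0011*, 0100*, 0101*, 0110*, 1011*, 1100*, 1101*
[col 1] -011, -100*, -101*, 0-00*, 0-01*, 0-10*, 00-0*, 00-1*, 000-*, 001-*, 01-0*, 010-*, 110-*
[col 2] -10-, 0--0, 0-0-, 00--
Prime implicants: -011, -10-, 0--0, 0-0-, 00--

-011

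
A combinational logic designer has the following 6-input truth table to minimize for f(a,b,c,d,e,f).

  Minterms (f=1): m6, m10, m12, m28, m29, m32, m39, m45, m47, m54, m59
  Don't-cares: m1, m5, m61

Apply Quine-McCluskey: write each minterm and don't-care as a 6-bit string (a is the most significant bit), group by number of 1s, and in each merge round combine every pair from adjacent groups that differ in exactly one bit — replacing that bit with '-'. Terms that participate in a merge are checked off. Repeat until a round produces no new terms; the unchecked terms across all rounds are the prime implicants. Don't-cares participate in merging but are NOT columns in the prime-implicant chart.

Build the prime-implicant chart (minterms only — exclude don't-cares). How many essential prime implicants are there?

7

[col 0] 000001*, 000101*, 000110, 001010, 001100*, 011100*, 011101*, 100000, 100111*, 101101*, 101111*, 110110, 111011, 111101*
[col 1] -11101, 0-1100, 000-01, 01110-, 1-1101, 10-111, 1011-1
Prime implicants: -11101, 0-1100, 000-01, 000110, 001010, 01110-, 1-1101, 10-111, 100000, 1011-1, 110110, 111011
PI chart (minterm → PIs covering it):
  6 | 000110  (sole → essential)
  10 | 001010  (sole → essential)
  12 | 0-1100  (sole → essential)
  28 | 0-1100,01110-
  29 | -11101,01110-
  32 | 100000  (sole → essential)
  39 | 10-111  (sole → essential)
  45 | 1-1101,1011-1
  47 | 10-111,1011-1
  54 | 110110  (sole → essential)
  59 | 111011  (sole → essential)
Essential prime implicants: 0-1100, 000110, 001010, 10-111, 100000, 110110, 111011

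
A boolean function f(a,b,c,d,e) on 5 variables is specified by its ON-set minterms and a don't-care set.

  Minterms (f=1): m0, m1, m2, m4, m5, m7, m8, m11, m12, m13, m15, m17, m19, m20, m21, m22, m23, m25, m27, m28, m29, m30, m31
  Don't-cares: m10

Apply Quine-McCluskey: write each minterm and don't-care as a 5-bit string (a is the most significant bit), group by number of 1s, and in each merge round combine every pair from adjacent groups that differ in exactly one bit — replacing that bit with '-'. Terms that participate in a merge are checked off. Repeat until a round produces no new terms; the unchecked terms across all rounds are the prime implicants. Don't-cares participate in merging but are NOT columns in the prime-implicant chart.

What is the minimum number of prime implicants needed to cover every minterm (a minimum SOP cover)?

[col 0] 00000*, 00001*, 00010*, 00100*, 00101*, 00111*, 01000*, 01010*, 01011*, 01100*, 01101*, 01111*, 10001*, 10011*, 10100*, 10101*, 10110*, 10111*, 11001*, 11011*, 11100*, 11101*, 11110*, 11111*
[col 1] -0001*, -0100*, -0101*, -0111*, -1011*, -1100*, -1101*, -1111*, 0-000*, 0-010*, 0-100*, 0-101*, 0-111*, 00-00*, 00-01*, 000-0*, 0000-*, 001-1*, 0010-*, 01-00*, 01-11*, 010-0*, 0101-, 011-1*, 0110-*, 1-001*, 1-011*, 1-100*, 1-101*, 1-110*, 1-111*, 10-01*, 10-11*, 100-1*, 101-0*, 101-1*, 1010-*, 1011-*, 11-01*, 11-11*, 110-1*, 111-0*, 111-1*, 1110-*, 1111-*
[col 2] --100*, --101*, --111*, -0-01, -01-1*, -010-*, -1-11, -11-1*, -110-*, 0--00, 0-0-0, 0-1-1*, 0-10-*, 00-0-, 1--01*, 1--11*, 1-0-1*, 1-1-0*, 1-1-1*, 1-10-*, 1-11-*, 10--1*, 101--*, 11--1*, 111--*
[col 3] --1-1, --10-, 1---1, 1-1--
Prime implicants: --1-1, --10-, -0-01, -1-11, 0--00, 0-0-0, 00-0-, 0101-, 1---1, 1-1--
PI chart (minterm → PIs covering it):
  0 | 0--00,0-0-0,00-0-
  1 | -0-01,00-0-
  2 | 0-0-0  (sole → essential)
  4 | --10-,0--00,00-0-
  5 | --1-1,--10-,-0-01,00-0-
  7 | --1-1  (sole → essential)
  8 | 0--00,0-0-0
  11 | -1-11,0101-
  12 | --10-,0--00
  13 | --1-1,--10-
  15 | --1-1,-1-11
  17 | -0-01,1---1
  19 | 1---1  (sole → essential)
  20 | --10-,1-1--
  21 | --1-1,--10-,-0-01,1---1,1-1--
  22 | 1-1--  (sole → essential)
  23 | --1-1,1---1,1-1--
  25 | 1---1  (sole → essential)
  27 | -1-11,1---1
  28 | --10-,1-1--
  29 | --1-1,--10-,1---1,1-1--
  30 | 1-1--  (sole → essential)
  31 | --1-1,-1-11,1---1,1-1--
Essential prime implicants: --1-1, 0-0-0, 1---1, 1-1--
Petrick residual → --10-, -0-01, -1-11
Minimum SOP uses 7 PIs: ce + cd' + b'd'e + bde + a'c'e' + ae + ac

7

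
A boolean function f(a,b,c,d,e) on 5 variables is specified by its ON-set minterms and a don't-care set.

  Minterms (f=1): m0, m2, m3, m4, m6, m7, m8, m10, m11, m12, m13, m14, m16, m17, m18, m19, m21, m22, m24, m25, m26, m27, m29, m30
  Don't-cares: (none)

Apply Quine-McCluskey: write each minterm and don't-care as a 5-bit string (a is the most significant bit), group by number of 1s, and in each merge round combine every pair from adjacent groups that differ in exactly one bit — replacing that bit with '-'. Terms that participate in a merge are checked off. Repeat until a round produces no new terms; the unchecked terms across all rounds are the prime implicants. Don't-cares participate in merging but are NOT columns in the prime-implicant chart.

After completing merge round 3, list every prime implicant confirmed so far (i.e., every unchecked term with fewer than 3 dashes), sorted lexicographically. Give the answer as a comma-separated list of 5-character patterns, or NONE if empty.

-1101, 00-1-, 0110-, 1--01

[col 0] 00000*, 00010*, 00011*, 00100*, 00110*, 00111*, 01000*, 01010*, 01011*, 01100*, 01101*, 01110*, 10000*, 10001*, 10010*, 10011*, 10101*, 10110*, 11000*, 11001*, 11010*, 11011*, 11101*, 11110*
[col 1] -0000*, -0010*, -0011*, -0110*, -1000*, -1010*, -1011*, -1101, -1110*, 0-000*, 0-010*, 0-011*, 0-100*, 0-110*, 00-00*, 00-10*, 00-11*, 000-0*, 0001-*, 001-0*, 0011-*, 01-00*, 01-10*, 010-0*, 0101-*, 011-0*, 0110-, 1-000*, 1-001*, 1-010*, 1-011*, 1-101*, 1-110*, 10-01*, 10-10*, 100-0*, 100-1*, 1000-*, 1001-*, 11-01*, 11-10*, 110-0*, 110-1*, 1100-*, 1101-*
[col 2] --000*, --010*, --011*, --110*, -0-10*, -00-0*, -001-*, -1-10*, -10-0*, -101-*, 0--00*, 0--10*, 0-0-0*, 0-01-*, 0-1-0*, 00--0*, 00-1-, 01--0*, 1--01, 1--10*, 1-0-0*, 1-0-1*, 1-00-*, 1-01-*, 100--*, 110--*
[col 3] ---10, --0-0, --01-, 0---0, 1-0--
Prime implicants: ---10, --0-0, --01-, -1101, 0---0, 00-1-, 0110-, 1--01, 1-0--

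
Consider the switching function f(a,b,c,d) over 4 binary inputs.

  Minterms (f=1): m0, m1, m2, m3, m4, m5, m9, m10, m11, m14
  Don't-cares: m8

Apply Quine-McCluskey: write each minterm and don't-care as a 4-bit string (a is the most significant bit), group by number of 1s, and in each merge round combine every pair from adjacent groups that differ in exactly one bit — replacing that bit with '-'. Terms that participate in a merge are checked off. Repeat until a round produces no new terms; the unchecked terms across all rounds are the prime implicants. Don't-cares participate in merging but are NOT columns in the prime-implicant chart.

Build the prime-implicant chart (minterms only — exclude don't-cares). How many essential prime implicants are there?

3

[col 0] 0000*, 0001*, 0010*, 0011*, 0100*, 0101*, 1000*, 1001*, 1010*, 1011*, 1110*
[col 1] -000*, -001*, -010*, -011*, 0-00*, 0-01*, 00-0*, 00-1*, 000-*, 001-*, 010-*, 1-10, 10-0*, 10-1*, 100-*, 101-*
[col 2] -0-0*, -0-1*, -00-*, -01-*, 0-0-, 00--*, 10--*
[col 3] -0--
Prime implicants: -0--, 0-0-, 1-10
PI chart (minterm → PIs covering it):
  0 | -0--,0-0-
  1 | -0--,0-0-
  2 | -0--  (sole → essential)
  3 | -0--  (sole → essential)
  4 | 0-0-  (sole → essential)
  5 | 0-0-  (sole → essential)
  9 | -0--  (sole → essential)
  10 | -0--,1-10
  11 | -0--  (sole → essential)
  14 | 1-10  (sole → essential)
Essential prime implicants: -0--, 0-0-, 1-10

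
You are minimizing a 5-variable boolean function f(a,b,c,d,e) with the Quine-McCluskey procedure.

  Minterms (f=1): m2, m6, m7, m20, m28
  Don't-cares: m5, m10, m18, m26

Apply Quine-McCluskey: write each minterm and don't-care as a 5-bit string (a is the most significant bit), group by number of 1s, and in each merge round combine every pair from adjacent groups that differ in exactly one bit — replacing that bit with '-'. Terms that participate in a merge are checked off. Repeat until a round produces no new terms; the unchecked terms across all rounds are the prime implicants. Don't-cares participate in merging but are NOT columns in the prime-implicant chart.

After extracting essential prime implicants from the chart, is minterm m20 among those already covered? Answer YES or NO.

YES

size-2^0 implicants → 00010(✓)  00101(✓)  00110(✓)  00111(✓)  01010(✓)  10010(✓)  10100(✓)  11010(✓)  11100(✓)
size-2^1 implicants → -0010(✓)  -1010(✓)  0-010(✓)  00-10  001-1  0011-  1-010(✓)  1-100
size-2^2 implicants → --010
Unchecked terms (primes): --010, 00-10, 001-1, 0011-, 1-100
Minterm coverage:
  m2 ⊆ --010,00-10
  m6 ⊆ 00-10,0011-
  m7 ⊆ 001-1,0011-
  m20 ⊆ 1-100 [E]
  m28 ⊆ 1-100 [E]
E = {1-100}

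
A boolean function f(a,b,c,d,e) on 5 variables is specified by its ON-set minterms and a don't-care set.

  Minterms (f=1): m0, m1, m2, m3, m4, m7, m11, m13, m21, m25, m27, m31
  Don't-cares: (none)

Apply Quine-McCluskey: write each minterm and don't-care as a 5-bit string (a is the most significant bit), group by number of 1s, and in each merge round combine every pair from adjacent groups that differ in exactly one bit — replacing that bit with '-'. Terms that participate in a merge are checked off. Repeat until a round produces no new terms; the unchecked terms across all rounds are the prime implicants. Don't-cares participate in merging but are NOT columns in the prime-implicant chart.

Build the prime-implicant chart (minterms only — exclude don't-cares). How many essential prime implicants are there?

Round 0: 00000✓ 00001✓ 00010✓ 00011✓ 00100✓ 00111✓ 01011✓ 01101 10101 11001✓ 11011✓ 11111✓
Round 1: -1011 0-011 00-00 00-11 000-0✓ 000-1✓ 0000-✓ 0001-✓ 11-11 110-1
Round 2: 000--
PIs = {-1011, 0-011, 00-00, 00-11, 000--, 01101, 10101, 11-11, 110-1}
Coverage chart:
  m0: 00-00,000--
  m1: 000-- ←essential
  m2: 000-- ←essential
  m3: 0-011,00-11,000--
  m4: 00-00 ←essential
  m7: 00-11 ←essential
  m11: -1011,0-011
  m13: 01101 ←essential
  m21: 10101 ←essential
  m25: 110-1 ←essential
  m27: -1011,11-11,110-1
  m31: 11-11 ←essential
Essential: 00-00, 00-11, 000--, 01101, 10101, 11-11, 110-1

7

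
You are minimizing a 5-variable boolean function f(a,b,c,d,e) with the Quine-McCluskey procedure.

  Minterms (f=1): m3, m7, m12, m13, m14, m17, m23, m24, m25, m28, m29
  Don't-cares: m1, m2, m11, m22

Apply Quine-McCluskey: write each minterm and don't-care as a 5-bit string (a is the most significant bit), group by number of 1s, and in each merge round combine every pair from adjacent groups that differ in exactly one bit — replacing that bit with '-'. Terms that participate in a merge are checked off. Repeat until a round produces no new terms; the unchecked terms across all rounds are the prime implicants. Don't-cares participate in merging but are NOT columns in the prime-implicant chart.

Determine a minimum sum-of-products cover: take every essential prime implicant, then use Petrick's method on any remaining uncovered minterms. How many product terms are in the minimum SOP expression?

[col 0] 00001*, 00010*, 00011*, 00111*, 01011*, 01100*, 01101*, 01110*, 10001*, 10110*, 10111*, 11000*, 11001*, 11100*, 11101*
[col 1] -0001, -0111, -1100*, -1101*, 0-011, 00-11, 000-1, 0001-, 011-0, 0110-*, 1-001, 1011-, 11-00*, 11-01*, 1100-*, 1110-*
[col 2] -110-, 11-0-
Prime implicants: -0001, -0111, -110-, 0-011, 00-11, 000-1, 0001-, 011-0, 1-001, 1011-, 11-0-
PI chart (minterm → PIs covering it):
  3 | 0-011,00-11,000-1,0001-
  7 | -0111,00-11
  12 | -110-,011-0
  13 | -110-  (sole → essential)
  14 | 011-0  (sole → essential)
  17 | -0001,1-001
  23 | -0111,1011-
  24 | 11-0-  (sole → essential)
  25 | 1-001,11-0-
  28 | -110-,11-0-
  29 | -110-,11-0-
Essential prime implicants: -110-, 011-0, 11-0-
Petrick residual → -0001, -0111, 0-011
Minimum SOP uses 6 PIs: b'c'd'e + b'cde + bcd' + a'c'de + a'bce' + abd'

6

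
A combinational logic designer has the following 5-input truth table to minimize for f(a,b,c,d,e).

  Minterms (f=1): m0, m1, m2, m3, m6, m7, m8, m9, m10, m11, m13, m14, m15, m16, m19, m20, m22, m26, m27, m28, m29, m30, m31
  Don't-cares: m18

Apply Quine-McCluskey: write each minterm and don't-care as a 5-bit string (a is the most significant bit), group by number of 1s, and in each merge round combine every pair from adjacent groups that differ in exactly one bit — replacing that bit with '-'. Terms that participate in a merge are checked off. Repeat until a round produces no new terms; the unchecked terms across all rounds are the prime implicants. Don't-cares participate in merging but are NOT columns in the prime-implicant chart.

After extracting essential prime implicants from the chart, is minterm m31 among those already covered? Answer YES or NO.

NO

[col 0] 00000*, 00001*, 00010*, 00011*, 00110*, 00111*, 01000*, 01001*, 01010*, 01011*, 01101*, 01110*, 01111*, 10000*, 10010*, 10011*, 10100*, 10110*, 11010*, 11011*, 11100*, 11101*, 11110*, 11111*
[col 1] -0000*, -0010*, -0011*, -0110*, -1010*, -1011*, -1101*, -1110*, -1111*, 0-000*, 0-001*, 0-010*, 0-011*, 0-110*, 0-111*, 00-10*, 00-11*, 000-0*, 000-1*, 0000-*, 0001-*, 0011-*, 01-01*, 01-10*, 01-11*, 010-0*, 010-1*, 0100-*, 0101-*, 011-1*, 0111-*, 1-010*, 1-011*, 1-100*, 1-110*, 10-00*, 10-10*, 100-0*, 1001-*, 101-0*, 11-10*, 11-11*, 1101-*, 111-0*, 111-1*, 1110-*, 1111-*
[col 2] --010*, --011*, --110*, -0-10*, -00-0, -001-*, -1-10*, -1-11*, -101-*, -11-1, -111-*, 0--10*, 0--11*, 0-0-0*, 0-0-1*, 0-00-*, 0-01-*, 0-11-*, 00-1-*, 000--*, 01--1, 01-1-*, 010--*, 1--10*, 1-01-*, 1-1-0, 10--0, 11-1-*, 111--
[col 3] ---10, --01-, -1-1-, 0--1-, 0-0--
Prime implicants: ---10, --01-, -00-0, -1-1-, -11-1, 0--1-, 0-0--, 01--1, 1-1-0, 10--0, 111--
PI chart (minterm → PIs covering it):
  0 | -00-0,0-0--
  1 | 0-0--  (sole → essential)
  2 | ---10,--01-,-00-0,0--1-,0-0--
  3 | --01-,0--1-,0-0--
  6 | ---10,0--1-
  7 | 0--1-  (sole → essential)
  8 | 0-0--  (sole → essential)
  9 | 0-0--,01--1
  10 | ---10,--01-,-1-1-,0--1-,0-0--
  11 | --01-,-1-1-,0--1-,0-0--,01--1
  13 | -11-1,01--1
  14 | ---10,-1-1-,0--1-
  15 | -1-1-,-11-1,0--1-,01--1
  16 | -00-0,10--0
  19 | --01-  (sole → essential)
  20 | 1-1-0,10--0
  22 | ---10,1-1-0,10--0
  26 | ---10,--01-,-1-1-
  27 | --01-,-1-1-
  28 | 1-1-0,111--
  29 | -11-1,111--
  30 | ---10,-1-1-,1-1-0,111--
  31 | -1-1-,-11-1,111--
Essential prime implicants: --01-, 0--1-, 0-0--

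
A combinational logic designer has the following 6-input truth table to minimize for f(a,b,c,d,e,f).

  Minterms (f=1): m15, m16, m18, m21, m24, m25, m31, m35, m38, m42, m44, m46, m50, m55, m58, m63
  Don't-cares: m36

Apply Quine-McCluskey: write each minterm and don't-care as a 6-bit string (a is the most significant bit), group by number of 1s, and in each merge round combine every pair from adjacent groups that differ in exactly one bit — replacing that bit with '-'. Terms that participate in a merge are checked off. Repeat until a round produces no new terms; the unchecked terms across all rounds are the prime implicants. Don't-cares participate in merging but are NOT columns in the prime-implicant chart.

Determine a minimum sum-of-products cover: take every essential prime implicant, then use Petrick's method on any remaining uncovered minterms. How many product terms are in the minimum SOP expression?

Round 0: 001111✓ 010000✓ 010010✓ 010101 011000✓ 011001✓ 011111✓ 100011 100100✓ 100110✓ 101010✓ 101100✓ 101110✓ 110010✓ 110111✓ 111010✓ 111111✓
Round 1: -10010 -11111 0-1111 01-000 0100-0 01100- 1-1010 10-100✓ 10-110✓ 1001-0✓ 101-10 1011-0✓ 11-010 11-111
Round 2: 10-1-0
PIs = {-10010, -11111, 0-1111, 01-000, 0100-0, 010101, 01100-, 1-1010, 10-1-0, 100011, 101-10, 11-010, 11-111}
Coverage chart:
  m15: 0-1111 ←essential
  m16: 01-000,0100-0
  m18: -10010,0100-0
  m21: 010101 ←essential
  m24: 01-000,01100-
  m25: 01100- ←essential
  m31: -11111,0-1111
  m35: 100011 ←essential
  m38: 10-1-0 ←essential
  m42: 1-1010,101-10
  m44: 10-1-0 ←essential
  m46: 10-1-0,101-10
  m50: -10010,11-010
  m55: 11-111 ←essential
  m58: 1-1010,11-010
  m63: -11111,11-111
Essential: 0-1111, 010101, 01100-, 10-1-0, 100011, 11-111
Petrick residual → -10010, 01-000, 1-1010
Min cover (9 terms): bc'd'ef' + a'cdef + a'bd'e'f' + a'bc'de'f + a'bcd'e' + acd'ef' + ab'df' + ab'c'd'ef + abdef

9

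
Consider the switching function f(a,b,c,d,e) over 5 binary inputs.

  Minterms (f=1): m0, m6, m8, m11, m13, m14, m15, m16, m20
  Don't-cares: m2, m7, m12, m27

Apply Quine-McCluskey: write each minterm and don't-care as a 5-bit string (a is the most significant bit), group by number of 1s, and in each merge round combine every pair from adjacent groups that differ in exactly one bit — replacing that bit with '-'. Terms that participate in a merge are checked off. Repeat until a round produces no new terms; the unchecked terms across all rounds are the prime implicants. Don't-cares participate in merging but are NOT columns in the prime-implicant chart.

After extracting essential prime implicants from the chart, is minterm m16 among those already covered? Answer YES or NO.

YES

Round 0: 00000✓ 00010✓ 00110✓ 00111✓ 01000✓ 01011✓ 01100✓ 01101✓ 01110✓ 01111✓ 10000✓ 10100✓ 11011✓
Round 1: -0000 -1011 0-000 0-110✓ 0-111✓ 00-10 000-0 0011-✓ 01-00 01-11 011-0✓ 011-1✓ 0110-✓ 0111-✓ 10-00
Round 2: 0-11- 011--
PIs = {-0000, -1011, 0-000, 0-11-, 00-10, 000-0, 01-00, 01-11, 011--, 10-00}
Coverage chart:
  m0: -0000,0-000,000-0
  m6: 0-11-,00-10
  m8: 0-000,01-00
  m11: -1011,01-11
  m13: 011-- ←essential
  m14: 0-11-,011--
  m15: 0-11-,01-11,011--
  m16: -0000,10-00
  m20: 10-00 ←essential
Essential: 011--, 10-00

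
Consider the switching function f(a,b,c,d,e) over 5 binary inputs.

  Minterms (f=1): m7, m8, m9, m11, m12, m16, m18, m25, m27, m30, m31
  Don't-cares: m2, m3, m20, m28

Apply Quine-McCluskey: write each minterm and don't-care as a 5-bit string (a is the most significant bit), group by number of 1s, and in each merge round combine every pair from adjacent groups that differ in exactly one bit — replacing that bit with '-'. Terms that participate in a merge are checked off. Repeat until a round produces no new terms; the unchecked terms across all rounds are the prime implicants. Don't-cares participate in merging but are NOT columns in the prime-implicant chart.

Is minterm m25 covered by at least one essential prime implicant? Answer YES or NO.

YES

[col 0] 00010*, 00011*, 00111*, 01000*, 01001*, 01011*, 01100*, 10000*, 10010*, 10100*, 11001*, 11011*, 11100*, 11110*, 11111*
[col 1] -0010, -1001*, -1011*, -1100, 0-011, 00-11, 0001-, 01-00, 010-1*, 0100-, 1-100, 10-00, 100-0, 11-11, 110-1*, 111-0, 1111-
[col 2] -10-1
Prime implicants: -0010, -10-1, -1100, 0-011, 00-11, 0001-, 01-00, 0100-, 1-100, 10-00, 100-0, 11-11, 111-0, 1111-
PI chart (minterm → PIs covering it):
  7 | 00-11  (sole → essential)
  8 | 01-00,0100-
  9 | -10-1,0100-
  11 | -10-1,0-011
  12 | -1100,01-00
  16 | 10-00,100-0
  18 | -0010,100-0
  25 | -10-1  (sole → essential)
  27 | -10-1,11-11
  30 | 111-0,1111-
  31 | 11-11,1111-
Essential prime implicants: -10-1, 00-11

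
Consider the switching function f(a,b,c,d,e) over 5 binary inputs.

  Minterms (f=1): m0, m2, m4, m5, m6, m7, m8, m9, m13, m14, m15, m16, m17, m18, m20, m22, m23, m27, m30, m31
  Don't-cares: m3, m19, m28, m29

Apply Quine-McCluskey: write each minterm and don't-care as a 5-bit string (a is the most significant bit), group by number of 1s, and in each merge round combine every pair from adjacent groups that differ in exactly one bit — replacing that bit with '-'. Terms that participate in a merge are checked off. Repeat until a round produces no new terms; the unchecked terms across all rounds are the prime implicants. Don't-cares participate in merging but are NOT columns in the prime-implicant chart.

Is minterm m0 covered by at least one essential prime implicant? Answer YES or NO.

NO

size-2^0 implicants → 00000(✓)  00010(✓)  00011(✓)  00100(✓)  00101(✓)  00110(✓)  00111(✓)  01000(✓)  01001(✓)  01101(✓)  01110(✓)  01111(✓)  10000(✓)  10001(✓)  10010(✓)  10011(✓)  10100(✓)  10110(✓)  10111(✓)  11011(✓)  11100(✓)  11101(✓)  11110(✓)  11111(✓)
size-2^1 implicants → -0000(✓)  -0010(✓)  -0011(✓)  -0100(✓)  -0110(✓)  -0111(✓)  -1101(✓)  -1110(✓)  -1111(✓)  0-000  0-101(✓)  0-110(✓)  0-111(✓)  00-00(✓)  00-10(✓)  00-11(✓)  000-0(✓)  0001-(✓)  001-0(✓)  001-1(✓)  0010-(✓)  0011-(✓)  01-01  0100-  011-1(✓)  0111-(✓)  1-011(✓)  1-100(✓)  1-110(✓)  1-111(✓)  10-00(✓)  10-10(✓)  10-11(✓)  100-0(✓)  100-1(✓)  1000-(✓)  1001-(✓)  101-0(✓)  1011-(✓)  11-11(✓)  111-0(✓)  111-1(✓)  1110-(✓)  1111-(✓)
size-2^2 implicants → --110(✓)  --111(✓)  -0-00(✓)  -0-10(✓)  -0-11(✓)  -00-0(✓)  -001-(✓)  -01-0(✓)  -011-(✓)  -11-1  -111-(✓)  0-1-1  0-11-(✓)  00--0(✓)  00-1-(✓)  001--  1--11  1-1-0  1-11-(✓)  10--0(✓)  10-1-(✓)  100--  111--
size-2^3 implicants → --11-  -0--0  -0-1-
Unchecked terms (primes): --11-, -0--0, -0-1-, -11-1, 0-000, 0-1-1, 001--, 01-01, 0100-, 1--11, 1-1-0, 100--, 111--
Minterm coverage:
  m0 ⊆ -0--0,0-000
  m2 ⊆ -0--0,-0-1-
  m4 ⊆ -0--0,001--
  m5 ⊆ 0-1-1,001--
  m6 ⊆ --11-,-0--0,-0-1-,001--
  m7 ⊆ --11-,-0-1-,0-1-1,001--
  m8 ⊆ 0-000,0100-
  m9 ⊆ 01-01,0100-
  m13 ⊆ -11-1,0-1-1,01-01
  m14 ⊆ --11- [E]
  m15 ⊆ --11-,-11-1,0-1-1
  m16 ⊆ -0--0,100--
  m17 ⊆ 100-- [E]
  m18 ⊆ -0--0,-0-1-,100--
  m20 ⊆ -0--0,1-1-0
  m22 ⊆ --11-,-0--0,-0-1-,1-1-0
  m23 ⊆ --11-,-0-1-,1--11
  m27 ⊆ 1--11 [E]
  m30 ⊆ --11-,1-1-0,111--
  m31 ⊆ --11-,-11-1,1--11,111--
E = {--11-, 1--11, 100--}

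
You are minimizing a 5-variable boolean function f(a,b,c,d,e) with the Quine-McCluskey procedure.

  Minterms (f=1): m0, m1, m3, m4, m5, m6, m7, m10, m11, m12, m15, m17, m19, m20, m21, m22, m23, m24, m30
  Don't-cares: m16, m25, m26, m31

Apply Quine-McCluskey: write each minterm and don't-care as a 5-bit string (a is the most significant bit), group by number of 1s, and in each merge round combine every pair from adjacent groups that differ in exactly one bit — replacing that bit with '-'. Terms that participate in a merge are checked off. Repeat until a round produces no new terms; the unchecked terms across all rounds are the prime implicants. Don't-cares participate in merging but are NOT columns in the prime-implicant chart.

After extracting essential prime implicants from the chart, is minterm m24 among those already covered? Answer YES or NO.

size-2^0 implicants → 00000(✓)  00001(✓)  00011(✓)  00100(✓)  00101(✓)  00110(✓)  00111(✓)  01010(✓)  01011(✓)  01100(✓)  01111(✓)  10000(✓)  10001(✓)  10011(✓)  10100(✓)  10101(✓)  10110(✓)  10111(✓)  11000(✓)  11001(✓)  11010(✓)  11110(✓)  11111(✓)
size-2^1 implicants → -0000(✓)  -0001(✓)  -0011(✓)  -0100(✓)  -0101(✓)  -0110(✓)  -0111(✓)  -1010  -1111(✓)  0-011(✓)  0-100  0-111(✓)  00-00(✓)  00-01(✓)  00-11(✓)  000-1(✓)  0000-(✓)  001-0(✓)  001-1(✓)  0010-(✓)  0011-(✓)  01-11(✓)  0101-  1-000(✓)  1-001(✓)  1-110(✓)  1-111(✓)  10-00(✓)  10-01(✓)  10-11(✓)  100-1(✓)  1000-(✓)  101-0(✓)  101-1(✓)  1010-(✓)  1011-(✓)  11-10  110-0  1100-(✓)  1111-(✓)
size-2^2 implicants → --111  -0-00(✓)  -0-01(✓)  -0-11(✓)  -00-1(✓)  -000-(✓)  -01-0(✓)  -01-1(✓)  -010-(✓)  -011-(✓)  0--11  00--1(✓)  00-0-(✓)  001--(✓)  1-00-  1-11-  10--1(✓)  10-0-(✓)  101--(✓)
size-2^3 implicants → -0--1  -0-0-  -01--
Unchecked terms (primes): --111, -0--1, -0-0-, -01--, -1010, 0--11, 0-100, 0101-, 1-00-, 1-11-, 11-10, 110-0
Minterm coverage:
  m0 ⊆ -0-0- [E]
  m1 ⊆ -0--1,-0-0-
  m3 ⊆ -0--1,0--11
  m4 ⊆ -0-0-,-01--,0-100
  m5 ⊆ -0--1,-0-0-,-01--
  m6 ⊆ -01-- [E]
  m7 ⊆ --111,-0--1,-01--,0--11
  m10 ⊆ -1010,0101-
  m11 ⊆ 0--11,0101-
  m12 ⊆ 0-100 [E]
  m15 ⊆ --111,0--11
  m17 ⊆ -0--1,-0-0-,1-00-
  m19 ⊆ -0--1 [E]
  m20 ⊆ -0-0-,-01--
  m21 ⊆ -0--1,-0-0-,-01--
  m22 ⊆ -01--,1-11-
  m23 ⊆ --111,-0--1,-01--,1-11-
  m24 ⊆ 1-00-,110-0
  m30 ⊆ 1-11-,11-10
E = {-0--1, -0-0-, -01--, 0-100}

NO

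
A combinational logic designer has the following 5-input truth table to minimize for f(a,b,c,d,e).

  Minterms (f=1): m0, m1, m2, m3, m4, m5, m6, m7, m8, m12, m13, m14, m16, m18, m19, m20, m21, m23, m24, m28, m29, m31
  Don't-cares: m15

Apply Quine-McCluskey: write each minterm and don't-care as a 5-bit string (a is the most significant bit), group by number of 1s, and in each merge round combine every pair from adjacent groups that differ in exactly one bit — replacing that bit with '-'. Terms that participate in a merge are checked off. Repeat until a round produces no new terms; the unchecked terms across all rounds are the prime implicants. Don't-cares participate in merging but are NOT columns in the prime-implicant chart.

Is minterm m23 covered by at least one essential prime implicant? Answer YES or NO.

YES

size-2^0 implicants → 00000(✓)  00001(✓)  00010(✓)  00011(✓)  00100(✓)  00101(✓)  00110(✓)  00111(✓)  01000(✓)  01100(✓)  01101(✓)  01110(✓)  01111(✓)  10000(✓)  10010(✓)  10011(✓)  10100(✓)  10101(✓)  10111(✓)  11000(✓)  11100(✓)  11101(✓)  11111(✓)
size-2^1 implicants → -0000(✓)  -0010(✓)  -0011(✓)  -0100(✓)  -0101(✓)  -0111(✓)  -1000(✓)  -1100(✓)  -1101(✓)  -1111(✓)  0-000(✓)  0-100(✓)  0-101(✓)  0-110(✓)  0-111(✓)  00-00(✓)  00-01(✓)  00-10(✓)  00-11(✓)  000-0(✓)  000-1(✓)  0000-(✓)  0001-(✓)  001-0(✓)  001-1(✓)  0010-(✓)  0011-(✓)  01-00(✓)  011-0(✓)  011-1(✓)  0110-(✓)  0111-(✓)  1-000(✓)  1-100(✓)  1-101(✓)  1-111(✓)  10-00(✓)  10-11(✓)  100-0(✓)  1001-(✓)  101-1(✓)  1010-(✓)  11-00(✓)  111-1(✓)  1110-(✓)
size-2^2 implicants → --000(✓)  --100(✓)  --101(✓)  --111(✓)  -0-00(✓)  -0-11  -00-0  -001-  -01-1(✓)  -010-(✓)  -1-00(✓)  -11-1(✓)  -110-(✓)  0--00(✓)  0-1-0(✓)  0-1-1(✓)  0-10-(✓)  0-11-(✓)  00--0(✓)  00--1(✓)  00-0-(✓)  00-1-(✓)  000--(✓)  001--(✓)  011--(✓)  1--00(✓)  1-1-1(✓)  1-10-(✓)
size-2^3 implicants → ---00  --1-1  --10-  0-1--  00---
Unchecked terms (primes): ---00, --1-1, --10-, -0-11, -00-0, -001-, 0-1--, 00---
Minterm coverage:
  m0 ⊆ ---00,-00-0,00---
  m1 ⊆ 00--- [E]
  m2 ⊆ -00-0,-001-,00---
  m3 ⊆ -0-11,-001-,00---
  m4 ⊆ ---00,--10-,0-1--,00---
  m5 ⊆ --1-1,--10-,0-1--,00---
  m6 ⊆ 0-1--,00---
  m7 ⊆ --1-1,-0-11,0-1--,00---
  m8 ⊆ ---00 [E]
  m12 ⊆ ---00,--10-,0-1--
  m13 ⊆ --1-1,--10-,0-1--
  m14 ⊆ 0-1-- [E]
  m16 ⊆ ---00,-00-0
  m18 ⊆ -00-0,-001-
  m19 ⊆ -0-11,-001-
  m20 ⊆ ---00,--10-
  m21 ⊆ --1-1,--10-
  m23 ⊆ --1-1,-0-11
  m24 ⊆ ---00 [E]
  m28 ⊆ ---00,--10-
  m29 ⊆ --1-1,--10-
  m31 ⊆ --1-1 [E]
E = {---00, --1-1, 0-1--, 00---}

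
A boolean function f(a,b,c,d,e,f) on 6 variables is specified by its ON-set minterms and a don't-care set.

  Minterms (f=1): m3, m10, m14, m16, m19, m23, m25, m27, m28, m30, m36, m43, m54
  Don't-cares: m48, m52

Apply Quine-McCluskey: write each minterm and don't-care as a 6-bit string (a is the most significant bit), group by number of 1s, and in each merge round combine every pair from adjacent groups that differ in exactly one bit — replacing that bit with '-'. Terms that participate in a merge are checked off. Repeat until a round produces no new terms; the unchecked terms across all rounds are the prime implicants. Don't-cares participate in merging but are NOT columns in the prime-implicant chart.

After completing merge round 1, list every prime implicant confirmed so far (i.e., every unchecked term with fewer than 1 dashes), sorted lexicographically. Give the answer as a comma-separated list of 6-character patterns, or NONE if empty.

size-2^0 implicants → 000011(✓)  001010(✓)  001110(✓)  010000(✓)  010011(✓)  010111(✓)  011001(✓)  011011(✓)  011100(✓)  011110(✓)  100100(✓)  101011  110000(✓)  110100(✓)  110110(✓)
size-2^1 implicants → -10000  0-0011  0-1110  001-10  01-011  010-11  0110-1  0111-0  1-0100  110-00  1101-0
Unchecked terms (primes): -10000, 0-0011, 0-1110, 001-10, 01-011, 010-11, 0110-1, 0111-0, 1-0100, 101011, 110-00, 1101-0

101011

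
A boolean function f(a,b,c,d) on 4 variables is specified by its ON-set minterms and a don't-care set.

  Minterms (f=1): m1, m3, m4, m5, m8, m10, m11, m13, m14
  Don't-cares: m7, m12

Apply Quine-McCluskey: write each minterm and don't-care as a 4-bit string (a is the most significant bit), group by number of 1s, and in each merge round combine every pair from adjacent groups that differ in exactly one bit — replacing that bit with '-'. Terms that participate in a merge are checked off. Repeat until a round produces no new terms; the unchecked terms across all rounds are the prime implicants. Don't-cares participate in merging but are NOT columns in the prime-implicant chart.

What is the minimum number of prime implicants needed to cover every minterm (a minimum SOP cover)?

[col 0] 0001*, 0011*, 0100*, 0101*, 0111*, 1000*, 1010*, 1011*, 1100*, 1101*, 1110*
[col 1] -011, -100*, -101*, 0-01*, 0-11*, 00-1*, 01-1*, 010-*, 1-00*, 1-10*, 10-0*, 101-, 11-0*, 110-*
[col 2] -10-, 0--1, 1--0
Prime implicants: -011, -10-, 0--1, 1--0, 101-
PI chart (minterm → PIs covering it):
  1 | 0--1  (sole → essential)
  3 | -011,0--1
  4 | -10-  (sole → essential)
  5 | -10-,0--1
  8 | 1--0  (sole → essential)
  10 | 1--0,101-
  11 | -011,101-
  13 | -10-  (sole → essential)
  14 | 1--0  (sole → essential)
Essential prime implicants: -10-, 0--1, 1--0
Petrick residual → -011
Minimum SOP uses 4 PIs: b'cd + bc' + a'd + ad'

4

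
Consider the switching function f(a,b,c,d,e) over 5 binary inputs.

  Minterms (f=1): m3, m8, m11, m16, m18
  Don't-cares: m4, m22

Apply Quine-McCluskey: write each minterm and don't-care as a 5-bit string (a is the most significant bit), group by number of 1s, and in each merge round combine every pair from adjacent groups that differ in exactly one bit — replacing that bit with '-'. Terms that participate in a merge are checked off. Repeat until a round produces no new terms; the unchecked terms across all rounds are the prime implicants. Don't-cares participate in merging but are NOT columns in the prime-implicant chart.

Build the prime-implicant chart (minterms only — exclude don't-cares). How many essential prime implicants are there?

Round 0: 00011✓ 00100 01000 01011✓ 10000✓ 10010✓ 10110✓
Round 1: 0-011 10-10 100-0
PIs = {0-011, 00100, 01000, 10-10, 100-0}
Coverage chart:
  m3: 0-011 ←essential
  m8: 01000 ←essential
  m11: 0-011 ←essential
  m16: 100-0 ←essential
  m18: 10-10,100-0
Essential: 0-011, 01000, 100-0

3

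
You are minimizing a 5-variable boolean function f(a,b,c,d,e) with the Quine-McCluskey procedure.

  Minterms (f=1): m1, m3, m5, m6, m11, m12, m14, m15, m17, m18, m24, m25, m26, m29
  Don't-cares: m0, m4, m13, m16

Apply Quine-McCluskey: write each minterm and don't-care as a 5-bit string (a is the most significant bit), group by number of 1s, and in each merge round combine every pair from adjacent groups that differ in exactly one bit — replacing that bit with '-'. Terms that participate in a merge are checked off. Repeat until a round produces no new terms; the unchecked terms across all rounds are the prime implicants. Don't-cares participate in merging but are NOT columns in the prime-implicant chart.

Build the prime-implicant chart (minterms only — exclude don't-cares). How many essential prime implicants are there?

Round 0: 00000✓ 00001✓ 00011✓ 00100✓ 00101✓ 00110✓ 01011✓ 01100✓ 01101✓ 01110✓ 01111✓ 10000✓ 10001✓ 10010✓ 11000✓ 11001✓ 11010✓ 11101✓
Round 1: -0000✓ -0001✓ -1101 0-011 0-100✓ 0-101✓ 0-110✓ 00-00✓ 00-01✓ 000-1 0000-✓ 001-0✓ 0010-✓ 01-11 011-0✓ 011-1✓ 0110-✓ 0111-✓ 1-000✓ 1-001✓ 1-010✓ 100-0✓ 1000-✓ 11-01 110-0✓ 1100-✓
Round 2: -000- 0-1-0 0-10- 00-0- 011-- 1-0-0 1-00-
PIs = {-000-, -1101, 0-011, 0-1-0, 0-10-, 00-0-, 000-1, 01-11, 011--, 1-0-0, 1-00-, 11-01}
Coverage chart:
  m1: -000-,00-0-,000-1
  m3: 0-011,000-1
  m5: 0-10-,00-0-
  m6: 0-1-0 ←essential
  m11: 0-011,01-11
  m12: 0-1-0,0-10-,011--
  m14: 0-1-0,011--
  m15: 01-11,011--
  m17: -000-,1-00-
  m18: 1-0-0 ←essential
  m24: 1-0-0,1-00-
  m25: 1-00-,11-01
  m26: 1-0-0 ←essential
  m29: -1101,11-01
Essential: 0-1-0, 1-0-0

2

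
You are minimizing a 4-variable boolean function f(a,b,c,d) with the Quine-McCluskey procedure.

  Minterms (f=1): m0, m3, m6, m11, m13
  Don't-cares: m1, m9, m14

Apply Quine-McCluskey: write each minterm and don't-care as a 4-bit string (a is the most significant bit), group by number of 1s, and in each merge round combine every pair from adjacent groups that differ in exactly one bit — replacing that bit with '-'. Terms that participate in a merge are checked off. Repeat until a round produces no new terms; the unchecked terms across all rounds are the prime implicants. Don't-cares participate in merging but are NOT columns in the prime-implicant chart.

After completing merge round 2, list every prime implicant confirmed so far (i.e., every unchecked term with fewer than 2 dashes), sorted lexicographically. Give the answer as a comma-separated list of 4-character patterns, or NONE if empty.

[col 0] 0000*, 0001*, 0011*, 0110*, 1001*, 1011*, 1101*, 1110*
[col 1] -001*, -011*, -110, 00-1*, 000-, 1-01, 10-1*
[col 2] -0-1
Prime implicants: -0-1, -110, 000-, 1-01

-110, 000-, 1-01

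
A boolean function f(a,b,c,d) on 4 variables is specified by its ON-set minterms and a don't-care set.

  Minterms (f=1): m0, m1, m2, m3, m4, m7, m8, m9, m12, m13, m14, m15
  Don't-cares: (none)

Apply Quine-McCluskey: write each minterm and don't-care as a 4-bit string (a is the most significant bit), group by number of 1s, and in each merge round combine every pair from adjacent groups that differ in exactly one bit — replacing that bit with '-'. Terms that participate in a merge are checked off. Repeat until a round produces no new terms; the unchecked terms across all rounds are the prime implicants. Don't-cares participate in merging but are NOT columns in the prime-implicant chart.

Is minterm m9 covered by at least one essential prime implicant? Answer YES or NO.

NO

size-2^0 implicants → 0000(✓)  0001(✓)  0010(✓)  0011(✓)  0100(✓)  0111(✓)  1000(✓)  1001(✓)  1100(✓)  1101(✓)  1110(✓)  1111(✓)
size-2^1 implicants → -000(✓)  -001(✓)  -100(✓)  -111  0-00(✓)  0-11  00-0(✓)  00-1(✓)  000-(✓)  001-(✓)  1-00(✓)  1-01(✓)  100-(✓)  11-0(✓)  11-1(✓)  110-(✓)  111-(✓)
size-2^2 implicants → --00  -00-  00--  1-0-  11--
Unchecked terms (primes): --00, -00-, -111, 0-11, 00--, 1-0-, 11--
Minterm coverage:
  m0 ⊆ --00,-00-,00--
  m1 ⊆ -00-,00--
  m2 ⊆ 00-- [E]
  m3 ⊆ 0-11,00--
  m4 ⊆ --00 [E]
  m7 ⊆ -111,0-11
  m8 ⊆ --00,-00-,1-0-
  m9 ⊆ -00-,1-0-
  m12 ⊆ --00,1-0-,11--
  m13 ⊆ 1-0-,11--
  m14 ⊆ 11-- [E]
  m15 ⊆ -111,11--
E = {--00, 00--, 11--}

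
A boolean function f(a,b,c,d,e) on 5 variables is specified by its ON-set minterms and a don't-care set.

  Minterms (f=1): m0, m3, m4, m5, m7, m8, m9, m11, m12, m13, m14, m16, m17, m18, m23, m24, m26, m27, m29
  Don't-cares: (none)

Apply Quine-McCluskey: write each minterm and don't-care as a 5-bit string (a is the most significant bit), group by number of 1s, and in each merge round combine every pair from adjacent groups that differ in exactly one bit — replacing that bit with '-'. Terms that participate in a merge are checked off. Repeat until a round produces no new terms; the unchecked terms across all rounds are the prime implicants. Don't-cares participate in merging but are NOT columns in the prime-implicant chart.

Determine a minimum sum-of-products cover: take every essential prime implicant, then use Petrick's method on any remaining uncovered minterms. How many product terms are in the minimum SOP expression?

10

[col 0] 00000*, 00011*, 00100*, 00101*, 00111*, 01000*, 01001*, 01011*, 01100*, 01101*, 01110*, 10000*, 10001*, 10010*, 10111*, 11000*, 11010*, 11011*, 11101*
[col 1] -0000*, -0111, -1000*, -1011, -1101, 0-000*, 0-011, 0-100*, 0-101*, 00-00*, 00-11, 001-1, 0010-*, 01-00*, 01-01*, 010-1, 0100-*, 011-0, 0110-*, 1-000*, 1-010*, 100-0*, 1000-, 110-0*, 1101-
[col 2] --000, 0--00, 0-10-, 01-0-, 1-0-0
Prime implicants: --000, -0111, -1011, -1101, 0--00, 0-011, 0-10-, 00-11, 001-1, 01-0-, 010-1, 011-0, 1-0-0, 1000-, 1101-
PI chart (minterm → PIs covering it):
  0 | --000,0--00
  3 | 0-011,00-11
  4 | 0--00,0-10-
  5 | 0-10-,001-1
  7 | -0111,00-11,001-1
  8 | --000,0--00,01-0-
  9 | 01-0-,010-1
  11 | -1011,0-011,010-1
  12 | 0--00,0-10-,01-0-,011-0
  13 | -1101,0-10-,01-0-
  14 | 011-0  (sole → essential)
  16 | --000,1-0-0,1000-
  17 | 1000-  (sole → essential)
  18 | 1-0-0  (sole → essential)
  23 | -0111  (sole → essential)
  24 | --000,1-0-0
  26 | 1-0-0,1101-
  27 | -1011,1101-
  29 | -1101  (sole → essential)
Essential prime implicants: -0111, -1101, 011-0, 1-0-0, 1000-
Petrick residual → --000, -1011, 0-011, 0-10-, 01-0-
Minimum SOP uses 10 PIs: c'd'e' + b'cde + bc'de + bcd'e + a'c'de + a'cd' + a'bd' + a'bce' + ac'e' + ab'c'd'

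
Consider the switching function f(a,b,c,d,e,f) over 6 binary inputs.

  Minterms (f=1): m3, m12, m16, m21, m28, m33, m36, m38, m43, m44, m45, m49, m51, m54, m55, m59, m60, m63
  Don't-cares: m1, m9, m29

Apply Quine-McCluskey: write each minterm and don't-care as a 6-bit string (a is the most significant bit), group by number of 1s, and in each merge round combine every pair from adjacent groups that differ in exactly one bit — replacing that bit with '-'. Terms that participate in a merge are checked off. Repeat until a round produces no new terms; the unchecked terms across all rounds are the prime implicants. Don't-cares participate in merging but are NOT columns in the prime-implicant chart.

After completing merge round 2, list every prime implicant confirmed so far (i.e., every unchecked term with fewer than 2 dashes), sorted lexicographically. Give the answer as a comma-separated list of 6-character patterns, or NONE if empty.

[col 0] 000001*, 000011*, 001001*, 001100*, 010000, 010101*, 011100*, 011101*, 100001*, 100100*, 100110*, 101011*, 101100*, 101101*, 110001*, 110011*, 110110*, 110111*, 111011*, 111100*, 111111*
[col 1] -00001, -01100*, -11100*, 0-1100*, 00-001, 0000-1, 01-101, 01110-, 1-0001, 1-0110, 1-1011, 1-1100*, 10-100, 1001-0, 10110-, 11-011*, 11-111*, 110-11*, 1100-1, 11011-, 111-11*
[col 2] --1100, 11--11
Prime implicants: --1100, -00001, 00-001, 0000-1, 01-101, 010000, 01110-, 1-0001, 1-0110, 1-1011, 10-100, 1001-0, 10110-, 11--11, 1100-1, 11011-

-00001, 00-001, 0000-1, 01-101, 010000, 01110-, 1-0001, 1-0110, 1-1011, 10-100, 1001-0, 10110-, 1100-1, 11011-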